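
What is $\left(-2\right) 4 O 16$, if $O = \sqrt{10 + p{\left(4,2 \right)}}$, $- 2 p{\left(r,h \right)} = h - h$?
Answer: $- 128 \sqrt{10} \approx -404.77$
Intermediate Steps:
$p{\left(r,h \right)} = 0$ ($p{\left(r,h \right)} = - \frac{h - h}{2} = \left(- \frac{1}{2}\right) 0 = 0$)
$O = \sqrt{10}$ ($O = \sqrt{10 + 0} = \sqrt{10} \approx 3.1623$)
$\left(-2\right) 4 O 16 = \left(-2\right) 4 \sqrt{10} \cdot 16 = - 8 \sqrt{10} \cdot 16 = - 128 \sqrt{10}$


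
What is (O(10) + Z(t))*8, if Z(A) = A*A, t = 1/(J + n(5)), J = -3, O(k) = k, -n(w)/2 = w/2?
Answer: 641/8 ≈ 80.125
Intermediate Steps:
n(w) = -w (n(w) = -2*w/2 = -w)
t = -⅛ (t = 1/(-3 - 1*5) = 1/(-3 - 5) = 1/(-8) = -⅛ ≈ -0.12500)
Z(A) = A²
(O(10) + Z(t))*8 = (10 + (-⅛)²)*8 = (10 + 1/64)*8 = (641/64)*8 = 641/8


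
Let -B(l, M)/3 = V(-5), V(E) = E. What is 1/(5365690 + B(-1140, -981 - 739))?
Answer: 1/5365705 ≈ 1.8637e-7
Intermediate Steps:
B(l, M) = 15 (B(l, M) = -3*(-5) = 15)
1/(5365690 + B(-1140, -981 - 739)) = 1/(5365690 + 15) = 1/5365705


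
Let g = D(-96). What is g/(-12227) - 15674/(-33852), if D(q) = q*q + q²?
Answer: -216157033/206954202 ≈ -1.0445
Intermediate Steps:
D(q) = 2*q² (D(q) = q² + q² = 2*q²)
g = 18432 (g = 2*(-96)² = 2*9216 = 18432)
g/(-12227) - 15674/(-33852) = 18432/(-12227) - 15674/(-33852) = 18432*(-1/12227) - 15674*(-1/33852) = -18432/12227 + 7837/16926 = -216157033/206954202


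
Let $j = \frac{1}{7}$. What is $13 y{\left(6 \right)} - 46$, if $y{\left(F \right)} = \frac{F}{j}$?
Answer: $500$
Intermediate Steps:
$j = \frac{1}{7} \approx 0.14286$
$y{\left(F \right)} = 7 F$ ($y{\left(F \right)} = F \frac{1}{\frac{1}{7}} = F 7 = 7 F$)
$13 y{\left(6 \right)} - 46 = 13 \cdot 7 \cdot 6 - 46 = 13 \cdot 42 - 46 = 546 - 46 = 500$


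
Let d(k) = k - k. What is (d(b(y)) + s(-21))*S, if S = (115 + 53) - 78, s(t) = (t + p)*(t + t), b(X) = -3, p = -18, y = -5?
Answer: 147420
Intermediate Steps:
s(t) = 2*t*(-18 + t) (s(t) = (t - 18)*(t + t) = (-18 + t)*(2*t) = 2*t*(-18 + t))
d(k) = 0
S = 90 (S = 168 - 78 = 90)
(d(b(y)) + s(-21))*S = (0 + 2*(-21)*(-18 - 21))*90 = (0 + 2*(-21)*(-39))*90 = (0 + 1638)*90 = 1638*90 = 147420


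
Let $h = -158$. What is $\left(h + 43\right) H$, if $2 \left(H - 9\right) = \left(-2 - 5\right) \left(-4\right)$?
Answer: $-2645$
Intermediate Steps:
$H = 23$ ($H = 9 + \frac{\left(-2 - 5\right) \left(-4\right)}{2} = 9 + \frac{\left(-7\right) \left(-4\right)}{2} = 9 + \frac{1}{2} \cdot 28 = 9 + 14 = 23$)
$\left(h + 43\right) H = \left(-158 + 43\right) 23 = \left(-115\right) 23 = -2645$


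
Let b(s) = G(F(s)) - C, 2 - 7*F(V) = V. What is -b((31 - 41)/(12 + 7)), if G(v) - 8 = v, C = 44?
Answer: 4740/133 ≈ 35.639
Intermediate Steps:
F(V) = 2/7 - V/7
G(v) = 8 + v
b(s) = -250/7 - s/7 (b(s) = (8 + (2/7 - s/7)) - 1*44 = (58/7 - s/7) - 44 = -250/7 - s/7)
-b((31 - 41)/(12 + 7)) = -(-250/7 - (31 - 41)/(7*(12 + 7))) = -(-250/7 - (-10)/(7*19)) = -(-250/7 - ⅐*(-10/19)) = -(-250/7 + 10/133) = -1*(-4740/133) = 4740/133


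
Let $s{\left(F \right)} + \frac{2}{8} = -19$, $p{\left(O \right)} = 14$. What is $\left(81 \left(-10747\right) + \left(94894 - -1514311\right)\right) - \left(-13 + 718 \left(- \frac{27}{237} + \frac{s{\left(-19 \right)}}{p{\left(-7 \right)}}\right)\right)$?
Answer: $\frac{233770495}{316} \approx 7.3978 \cdot 10^{5}$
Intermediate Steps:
$s{\left(F \right)} = - \frac{77}{4}$ ($s{\left(F \right)} = - \frac{1}{4} - 19 = - \frac{77}{4}$)
$\left(81 \left(-10747\right) + \left(94894 - -1514311\right)\right) - \left(-13 + 718 \left(- \frac{27}{237} + \frac{s{\left(-19 \right)}}{p{\left(-7 \right)}}\right)\right) = \left(81 \left(-10747\right) + \left(94894 - -1514311\right)\right) - \left(-13 + 718 \left(- \frac{27}{237} - \frac{77}{4 \cdot 14}\right)\right) = \left(-870507 + \left(94894 + 1514311\right)\right) - \left(-13 + 718 \left(\left(-27\right) \frac{1}{237} - \frac{11}{8}\right)\right) = \left(-870507 + 1609205\right) - \left(-13 + 718 \left(- \frac{9}{79} - \frac{11}{8}\right)\right) = 738698 + \left(13 - - \frac{337819}{316}\right) = 738698 + \left(13 + \frac{337819}{316}\right) = 738698 + \frac{341927}{316} = \frac{233770495}{316}$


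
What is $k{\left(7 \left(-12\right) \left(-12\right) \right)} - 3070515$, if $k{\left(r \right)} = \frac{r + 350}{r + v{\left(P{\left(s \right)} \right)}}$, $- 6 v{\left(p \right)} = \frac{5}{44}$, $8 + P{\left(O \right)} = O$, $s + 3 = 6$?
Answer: $- \frac{817085176593}{266107} \approx -3.0705 \cdot 10^{6}$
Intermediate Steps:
$s = 3$ ($s = -3 + 6 = 3$)
$P{\left(O \right)} = -8 + O$
$v{\left(p \right)} = - \frac{5}{264}$ ($v{\left(p \right)} = - \frac{5 \cdot \frac{1}{44}}{6} = \left(- \frac{1}{6}\right) \frac{5}{44} = - \frac{5}{264}$)
$k{\left(r \right)} = \frac{350 + r}{- \frac{5}{264} + r}$ ($k{\left(r \right)} = \frac{r + 350}{r - \frac{5}{264}} = \frac{350 + r}{- \frac{5}{264} + r}$)
$k{\left(7 \left(-12\right) \left(-12\right) \right)} - 3070515 = \frac{264 \left(350 + 7 \left(-12\right) \left(-12\right)\right)}{-5 + 264 \cdot 7 \left(-12\right) \left(-12\right)} - 3070515 = \frac{264 \left(350 - -1008\right)}{-5 + 264 \left(\left(-84\right) \left(-12\right)\right)} - 3070515 = \frac{264 \left(350 + 1008\right)}{-5 + 264 \cdot 1008} - 3070515 = 264 \frac{1}{-5 + 266112} \cdot 1358 - 3070515 = 264 \cdot \frac{1}{266107} \cdot 1358 - 3070515 = \frac{358512}{266107} - 3070515 = - \frac{817085176593}{266107}$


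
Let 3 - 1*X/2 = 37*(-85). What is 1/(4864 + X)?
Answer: 1/11160 ≈ 8.9606e-5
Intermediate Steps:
X = 6296 (X = 6 - 74*(-85) = 6 - 2*(-3145) = 6 + 6290 = 6296)
1/(4864 + X) = 1/(4864 + 6296) = 1/11160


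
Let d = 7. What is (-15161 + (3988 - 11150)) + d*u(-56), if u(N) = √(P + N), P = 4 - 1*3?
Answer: -22323 + 7*I*√55 ≈ -22323.0 + 51.913*I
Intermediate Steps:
P = 1 (P = 4 - 3 = 1)
u(N) = √(1 + N)
(-15161 + (3988 - 11150)) + d*u(-56) = (-15161 + (3988 - 11150)) + 7*√(1 - 56) = (-15161 - 7162) + 7*√(-55) = -22323 + 7*(I*√55) = -22323 + 7*I*√55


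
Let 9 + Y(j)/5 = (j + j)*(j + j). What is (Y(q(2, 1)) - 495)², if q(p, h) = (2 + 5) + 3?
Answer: 2131600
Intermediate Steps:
q(p, h) = 10 (q(p, h) = 7 + 3 = 10)
Y(j) = -45 + 20*j² (Y(j) = -45 + 5*((j + j)*(j + j)) = -45 + 5*((2*j)*(2*j)) = -45 + 5*(4*j²) = -45 + 20*j²)
(Y(q(2, 1)) - 495)² = ((-45 + 20*10²) - 495)² = ((-45 + 20*100) - 495)² = ((-45 + 2000) - 495)² = (1955 - 495)² = 1460² = 2131600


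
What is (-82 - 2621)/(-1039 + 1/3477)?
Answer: 552843/212506 ≈ 2.6015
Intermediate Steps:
(-82 - 2621)/(-1039 + 1/3477) = -2703/(-1039 + 1/3477) = -2703/(-3612602/3477) = -2703*(-3477/3612602) = 552843/212506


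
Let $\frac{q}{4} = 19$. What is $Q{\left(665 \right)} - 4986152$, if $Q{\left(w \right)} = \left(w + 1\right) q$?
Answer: $-4935536$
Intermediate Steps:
$q = 76$ ($q = 4 \cdot 19 = 76$)
$Q{\left(w \right)} = 76 + 76 w$ ($Q{\left(w \right)} = \left(w + 1\right) 76 = \left(1 + w\right) 76 = 76 + 76 w$)
$Q{\left(665 \right)} - 4986152 = \left(76 + 76 \cdot 665\right) - 4986152 = \left(76 + 50540\right) - 4986152 = 50616 - 4986152 = -4935536$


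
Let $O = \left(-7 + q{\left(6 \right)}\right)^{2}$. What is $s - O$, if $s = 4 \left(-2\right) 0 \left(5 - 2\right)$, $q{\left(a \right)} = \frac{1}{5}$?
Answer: $- \frac{1156}{25} \approx -46.24$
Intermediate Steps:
$q{\left(a \right)} = \frac{1}{5}$
$s = 0$ ($s = - 8 \cdot 0 \cdot 3 = \left(-8\right) 0 = 0$)
$O = \frac{1156}{25}$ ($O = \left(-7 + \frac{1}{5}\right)^{2} = \left(- \frac{34}{5}\right)^{2} = \frac{1156}{25} \approx 46.24$)
$s - O = 0 - \frac{1156}{25} = - \frac{1156}{25}$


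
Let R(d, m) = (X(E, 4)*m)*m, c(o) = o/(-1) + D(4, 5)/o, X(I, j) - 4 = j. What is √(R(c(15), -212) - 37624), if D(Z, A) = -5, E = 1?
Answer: 2*√80482 ≈ 567.39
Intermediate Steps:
X(I, j) = 4 + j
c(o) = -o - 5/o (c(o) = o/(-1) - 5/o = o*(-1) - 5/o = -o - 5/o)
R(d, m) = 8*m² (R(d, m) = ((4 + 4)*m)*m = (8*m)*m = 8*m²)
√(R(c(15), -212) - 37624) = √(8*(-212)² - 37624) = √(8*44944 - 37624) = √(359552 - 37624) = √321928 = 2*√80482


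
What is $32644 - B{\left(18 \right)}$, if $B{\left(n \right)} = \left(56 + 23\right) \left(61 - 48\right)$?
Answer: $31617$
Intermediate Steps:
$B{\left(n \right)} = 1027$ ($B{\left(n \right)} = 79 \cdot 13 = 1027$)
$32644 - B{\left(18 \right)} = 32644 - 1027 = 31617$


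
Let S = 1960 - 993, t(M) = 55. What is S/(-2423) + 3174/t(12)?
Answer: 7637417/133265 ≈ 57.310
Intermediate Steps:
S = 967
S/(-2423) + 3174/t(12) = 967/(-2423) + 3174/55 = 967*(-1/2423) + 3174*(1/55) = -967/2423 + 3174/55 = 7637417/133265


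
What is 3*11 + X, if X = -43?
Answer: -10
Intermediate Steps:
3*11 + X = 3*11 - 43 = 33 - 43 = -10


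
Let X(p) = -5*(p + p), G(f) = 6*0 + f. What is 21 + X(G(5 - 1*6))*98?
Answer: 1001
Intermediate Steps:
G(f) = f (G(f) = 0 + f = f)
X(p) = -10*p
21 + X(G(5 - 1*6))*98 = 21 - 10*(5 - 1*6)*98 = 21 - 10*(5 - 6)*98 = 21 - 10*(-1)*98 = 21 + 10*98 = 21 + 980 = 1001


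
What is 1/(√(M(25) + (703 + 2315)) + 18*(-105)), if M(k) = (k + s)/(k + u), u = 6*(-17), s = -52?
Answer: -48510/91606429 - √17895801/274819287 ≈ -0.00054494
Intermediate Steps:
u = -102
M(k) = (-52 + k)/(-102 + k) (M(k) = (k - 52)/(k - 102) = (-52 + k)/(-102 + k))
1/(√(M(25) + (703 + 2315)) + 18*(-105)) = 1/(√((-52 + 25)/(-102 + 25) + (703 + 2315)) + 18*(-105)) = 1/(√(-27/(-77) + 3018) - 1890) = 1/(√(-1/77*(-27) + 3018) - 1890) = 1/(√(27/77 + 3018) - 1890) = 1/(√(232413/77) - 1890) = 1/(√17895801/77 - 1890) = 1/(-1890 + √17895801/77)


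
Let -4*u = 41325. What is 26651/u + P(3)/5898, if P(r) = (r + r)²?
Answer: -3604958/1400775 ≈ -2.5735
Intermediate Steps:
u = -41325/4 (u = -¼*41325 = -41325/4 ≈ -10331.)
P(r) = 4*r² (P(r) = (2*r)² = 4*r²)
26651/u + P(3)/5898 = 26651/(-41325/4) + (4*3²)/5898 = 26651*(-4/41325) + (4*9)*(1/5898) = -3676/1425 + 36*(1/5898) = -3676/1425 + 6/983 = -3604958/1400775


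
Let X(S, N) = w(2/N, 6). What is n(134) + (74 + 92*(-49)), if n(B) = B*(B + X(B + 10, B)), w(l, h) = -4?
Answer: 12986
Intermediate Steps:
X(S, N) = -4
n(B) = B*(-4 + B) (n(B) = B*(B - 4) = B*(-4 + B))
n(134) + (74 + 92*(-49)) = 134*(-4 + 134) + (74 + 92*(-49)) = 134*130 + (74 - 4508) = 17420 - 4434 = 12986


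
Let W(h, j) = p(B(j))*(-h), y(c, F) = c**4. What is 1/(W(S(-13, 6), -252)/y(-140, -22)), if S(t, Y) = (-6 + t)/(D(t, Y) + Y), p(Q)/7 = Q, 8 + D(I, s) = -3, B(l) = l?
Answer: 9800000/171 ≈ 57310.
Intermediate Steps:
D(I, s) = -11 (D(I, s) = -8 - 3 = -11)
p(Q) = 7*Q
S(t, Y) = (-6 + t)/(-11 + Y)
W(h, j) = -7*h*j (W(h, j) = (7*j)*(-h) = -7*h*j)
1/(W(S(-13, 6), -252)/y(-140, -22)) = 1/((-7*(-6 - 13)/(-11 + 6)*(-252))/((-140)**4)) = 1/(-7*-19/(-5)*(-252)/384160000) = 1/(-7*(-1/5*(-19))*(-252)*(1/384160000)) = 1/(-7*19/5*(-252)*(1/384160000)) = 1/((33516/5)*(1/384160000)) = 1/(171/9800000) = 9800000/171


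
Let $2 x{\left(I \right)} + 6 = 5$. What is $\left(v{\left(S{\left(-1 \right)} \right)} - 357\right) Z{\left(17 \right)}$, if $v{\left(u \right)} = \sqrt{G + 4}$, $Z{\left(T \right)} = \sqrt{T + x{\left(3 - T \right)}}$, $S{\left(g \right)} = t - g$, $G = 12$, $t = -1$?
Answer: $- \frac{353 \sqrt{66}}{2} \approx -1433.9$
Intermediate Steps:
$x{\left(I \right)} = - \frac{1}{2}$ ($x{\left(I \right)} = -3 + \frac{1}{2} \cdot 5 = -3 + \frac{5}{2} = - \frac{1}{2}$)
$S{\left(g \right)} = -1 - g$
$Z{\left(T \right)} = \sqrt{- \frac{1}{2} + T}$ ($Z{\left(T \right)} = \sqrt{T - \frac{1}{2}} = \sqrt{- \frac{1}{2} + T}$)
$v{\left(u \right)} = 4$ ($v{\left(u \right)} = \sqrt{12 + 4} = \sqrt{16} = 4$)
$\left(v{\left(S{\left(-1 \right)} \right)} - 357\right) Z{\left(17 \right)} = \left(4 - 357\right) \frac{\sqrt{-2 + 4 \cdot 17}}{2} = - 353 \frac{\sqrt{-2 + 68}}{2} = - 353 \frac{\sqrt{66}}{2} = - \frac{353 \sqrt{66}}{2}$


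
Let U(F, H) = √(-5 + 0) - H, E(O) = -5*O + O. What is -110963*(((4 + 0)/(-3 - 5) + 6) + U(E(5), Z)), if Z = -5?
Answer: -2330223/2 - 110963*I*√5 ≈ -1.1651e+6 - 2.4812e+5*I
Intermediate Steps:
E(O) = -4*O
U(F, H) = -H + I*√5 (U(F, H) = √(-5) - H = I*√5 - H = -H + I*√5)
-110963*(((4 + 0)/(-3 - 5) + 6) + U(E(5), Z)) = -110963*(((4 + 0)/(-3 - 5) + 6) + (-1*(-5) + I*√5)) = -110963*((4/(-8) + 6) + (5 + I*√5)) = -110963*((4*(-⅛) + 6) + (5 + I*√5)) = -110963*((-½ + 6) + (5 + I*√5)) = -110963*(11/2 + (5 + I*√5)) = -110963*(21/2 + I*√5) = -2330223/2 - 110963*I*√5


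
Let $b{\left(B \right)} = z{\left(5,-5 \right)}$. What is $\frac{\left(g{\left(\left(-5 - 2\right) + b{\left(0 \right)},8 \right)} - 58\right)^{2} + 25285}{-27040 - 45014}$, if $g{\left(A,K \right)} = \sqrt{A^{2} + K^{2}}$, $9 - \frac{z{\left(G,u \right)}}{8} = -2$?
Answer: $- \frac{5879}{12009} + \frac{290 \sqrt{265}}{36027} \approx -0.35851$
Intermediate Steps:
$z{\left(G,u \right)} = 88$ ($z{\left(G,u \right)} = 72 - -16 = 72 + 16 = 88$)
$b{\left(B \right)} = 88$
$\frac{\left(g{\left(\left(-5 - 2\right) + b{\left(0 \right)},8 \right)} - 58\right)^{2} + 25285}{-27040 - 45014} = \frac{\left(\sqrt{\left(\left(-5 - 2\right) + 88\right)^{2} + 8^{2}} - 58\right)^{2} + 25285}{-27040 - 45014} = \frac{\left(\sqrt{\left(-7 + 88\right)^{2} + 64} - 58\right)^{2} + 25285}{-72054} = \left(\left(\sqrt{81^{2} + 64} - 58\right)^{2} + 25285\right) \left(- \frac{1}{72054}\right) = \left(\left(\sqrt{6561 + 64} - 58\right)^{2} + 25285\right) \left(- \frac{1}{72054}\right) = \left(\left(\sqrt{6625} - 58\right)^{2} + 25285\right) \left(- \frac{1}{72054}\right) = \left(\left(5 \sqrt{265} - 58\right)^{2} + 25285\right) \left(- \frac{1}{72054}\right) = \left(\left(-58 + 5 \sqrt{265}\right)^{2} + 25285\right) \left(- \frac{1}{72054}\right) = \left(25285 + \left(-58 + 5 \sqrt{265}\right)^{2}\right) \left(- \frac{1}{72054}\right) = - \frac{25285}{72054} - \frac{\left(-58 + 5 \sqrt{265}\right)^{2}}{72054}$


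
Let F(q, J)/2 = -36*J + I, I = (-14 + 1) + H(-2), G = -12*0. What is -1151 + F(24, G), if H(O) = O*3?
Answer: -1189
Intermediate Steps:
G = 0
H(O) = 3*O
I = -19 (I = (-14 + 1) + 3*(-2) = -13 - 6 = -19)
F(q, J) = -38 - 72*J (F(q, J) = 2*(-36*J - 19) = 2*(-19 - 36*J) = -38 - 72*J)
-1151 + F(24, G) = -1151 + (-38 - 72*0) = -1151 + (-38 + 0) = -1151 - 38 = -1189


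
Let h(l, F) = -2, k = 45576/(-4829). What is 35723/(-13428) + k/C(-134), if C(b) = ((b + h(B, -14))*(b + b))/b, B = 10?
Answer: -2894358581/1102344804 ≈ -2.6256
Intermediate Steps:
k = -45576/4829 (k = 45576*(-1/4829) = -45576/4829 ≈ -9.4380)
C(b) = -4 + 2*b (C(b) = ((b - 2)*(b + b))/b = ((-2 + b)*(2*b))/b = (2*b*(-2 + b))/b = -4 + 2*b)
35723/(-13428) + k/C(-134) = 35723/(-13428) - 45576/(4829*(-4 + 2*(-134))) = 35723*(-1/13428) - 45576/(4829*(-4 - 268)) = -35723/13428 - 45576/4829/(-272) = -35723/13428 - 45576/4829*(-1/272) = -35723/13428 + 5697/164186 = -2894358581/1102344804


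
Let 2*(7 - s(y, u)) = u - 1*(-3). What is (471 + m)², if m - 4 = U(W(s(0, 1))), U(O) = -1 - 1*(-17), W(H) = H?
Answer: 241081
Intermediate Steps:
s(y, u) = 11/2 - u/2 (s(y, u) = 7 - (u - 1*(-3))/2 = 7 - (u + 3)/2 = 7 - (3 + u)/2 = 7 + (-3/2 - u/2) = 11/2 - u/2)
U(O) = 16 (U(O) = -1 + 17 = 16)
m = 20 (m = 4 + 16 = 20)
(471 + m)² = (471 + 20)² = 491² = 241081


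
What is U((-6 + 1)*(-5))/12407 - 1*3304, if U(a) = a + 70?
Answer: -2157507/653 ≈ -3304.0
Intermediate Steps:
U(a) = 70 + a
U((-6 + 1)*(-5))/12407 - 1*3304 = (70 + (-6 + 1)*(-5))/12407 - 1*3304 = (70 - 5*(-5))*(1/12407) - 3304 = (70 + 25)*(1/12407) - 3304 = 95*(1/12407) - 3304 = 5/653 - 3304 = -2157507/653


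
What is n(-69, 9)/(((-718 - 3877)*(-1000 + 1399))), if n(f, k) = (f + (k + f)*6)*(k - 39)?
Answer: -858/122227 ≈ -0.0070197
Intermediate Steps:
n(f, k) = (-39 + k)*(6*k + 7*f) (n(f, k) = (f + (f + k)*6)*(-39 + k) = (f + (6*f + 6*k))*(-39 + k) = (6*k + 7*f)*(-39 + k) = (-39 + k)*(6*k + 7*f))
n(-69, 9)/(((-718 - 3877)*(-1000 + 1399))) = (-273*(-69) - 234*9 + 6*9² + 7*(-69)*9)/(((-718 - 3877)*(-1000 + 1399))) = (18837 - 2106 + 6*81 - 4347)/((-4595*399)) = (18837 - 2106 + 486 - 4347)/(-1833405) = 12870*(-1/1833405) = -858/122227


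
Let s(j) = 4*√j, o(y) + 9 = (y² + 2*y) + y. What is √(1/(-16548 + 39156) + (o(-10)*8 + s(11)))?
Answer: √(1732134685 + 14197824*√11)/1884 ≈ 22.389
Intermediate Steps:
o(y) = -9 + y² + 3*y (o(y) = -9 + ((y² + 2*y) + y) = -9 + (y² + 3*y) = -9 + y² + 3*y)
√(1/(-16548 + 39156) + (o(-10)*8 + s(11))) = √(1/(-16548 + 39156) + ((-9 + (-10)² + 3*(-10))*8 + 4*√11)) = √(1/22608 + ((-9 + 100 - 30)*8 + 4*√11)) = √(1/22608 + (61*8 + 4*√11)) = √(1/22608 + (488 + 4*√11)) = √(11032705/22608 + 4*√11)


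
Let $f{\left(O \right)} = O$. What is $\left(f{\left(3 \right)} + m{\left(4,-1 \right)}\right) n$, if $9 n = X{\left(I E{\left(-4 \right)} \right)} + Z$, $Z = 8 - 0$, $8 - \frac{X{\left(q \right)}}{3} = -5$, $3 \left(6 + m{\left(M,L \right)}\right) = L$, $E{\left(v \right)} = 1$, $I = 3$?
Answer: $- \frac{470}{27} \approx -17.407$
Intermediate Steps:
$m{\left(M,L \right)} = -6 + \frac{L}{3}$
$X{\left(q \right)} = 39$ ($X{\left(q \right)} = 24 - -15 = 24 + 15 = 39$)
$Z = 8$ ($Z = 8 + 0 = 8$)
$n = \frac{47}{9}$ ($n = \frac{39 + 8}{9} = \frac{1}{9} \cdot 47 = \frac{47}{9} \approx 5.2222$)
$\left(f{\left(3 \right)} + m{\left(4,-1 \right)}\right) n = \left(3 + \left(-6 + \frac{1}{3} \left(-1\right)\right)\right) \frac{47}{9} = \left(3 - \frac{19}{3}\right) \frac{47}{9} = \left(- \frac{10}{3}\right) \frac{47}{9} = - \frac{470}{27}$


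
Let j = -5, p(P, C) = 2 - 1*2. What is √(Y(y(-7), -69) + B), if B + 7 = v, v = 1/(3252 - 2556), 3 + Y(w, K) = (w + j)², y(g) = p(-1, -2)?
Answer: √1816734/348 ≈ 3.8732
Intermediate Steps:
p(P, C) = 0 (p(P, C) = 2 - 2 = 0)
y(g) = 0
Y(w, K) = -3 + (-5 + w)² (Y(w, K) = -3 + (w - 5)² = -3 + (-5 + w)²)
v = 1/696 ≈ 0.0014368
B = -4871/696 (B = -7 + 1/696 = -4871/696 ≈ -6.9986)
√(Y(y(-7), -69) + B) = √((-3 + (-5 + 0)²) - 4871/696) = √((-3 + (-5)²) - 4871/696) = √((-3 + 25) - 4871/696) = √(22 - 4871/696) = √(10441/696) = √1816734/348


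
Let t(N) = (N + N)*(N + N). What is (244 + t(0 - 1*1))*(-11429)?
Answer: -2834392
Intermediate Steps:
t(N) = 4*N² (t(N) = (2*N)*(2*N) = 4*N²)
(244 + t(0 - 1*1))*(-11429) = (244 + 4*(0 - 1*1)²)*(-11429) = (244 + 4*(0 - 1)²)*(-11429) = (244 + 4*(-1)²)*(-11429) = (244 + 4*1)*(-11429) = (244 + 4)*(-11429) = 248*(-11429) = -2834392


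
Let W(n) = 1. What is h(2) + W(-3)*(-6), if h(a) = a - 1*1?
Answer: -5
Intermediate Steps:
h(a) = -1 + a (h(a) = a - 1 = -1 + a)
h(2) + W(-3)*(-6) = (-1 + 2) + 1*(-6) = 1 - 6 = -5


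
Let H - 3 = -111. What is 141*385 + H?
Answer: 54177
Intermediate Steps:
H = -108 (H = 3 - 111 = -108)
141*385 + H = 141*385 - 108 = 54285 - 108 = 54177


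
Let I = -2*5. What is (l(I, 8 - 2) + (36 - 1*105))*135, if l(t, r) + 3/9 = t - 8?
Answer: -11790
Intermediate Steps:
I = -10
l(t, r) = -25/3 + t (l(t, r) = -⅓ + (t - 8) = -⅓ + (-8 + t) = -25/3 + t)
(l(I, 8 - 2) + (36 - 1*105))*135 = ((-25/3 - 10) + (36 - 1*105))*135 = (-55/3 + (36 - 105))*135 = (-55/3 - 69)*135 = -262/3*135 = -11790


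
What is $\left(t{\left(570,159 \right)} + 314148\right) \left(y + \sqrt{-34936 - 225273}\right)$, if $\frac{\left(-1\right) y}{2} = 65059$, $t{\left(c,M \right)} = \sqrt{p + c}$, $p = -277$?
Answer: $- \left(130118 - i \sqrt{260209}\right) \left(314148 + \sqrt{293}\right) \approx -4.0879 \cdot 10^{10} + 1.6026 \cdot 10^{8} i$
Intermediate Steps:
$t{\left(c,M \right)} = \sqrt{-277 + c}$
$y = -130118$ ($y = \left(-2\right) 65059 = -130118$)
$\left(t{\left(570,159 \right)} + 314148\right) \left(y + \sqrt{-34936 - 225273}\right) = \left(\sqrt{-277 + 570} + 314148\right) \left(-130118 + \sqrt{-34936 - 225273}\right) = \left(\sqrt{293} + 314148\right) \left(-130118 + \sqrt{-260209}\right) = \left(314148 + \sqrt{293}\right) \left(-130118 + i \sqrt{260209}\right) = \left(-130118 + i \sqrt{260209}\right) \left(314148 + \sqrt{293}\right)$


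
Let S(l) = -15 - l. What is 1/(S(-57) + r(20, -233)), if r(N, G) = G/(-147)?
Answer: 147/6407 ≈ 0.022944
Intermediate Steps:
r(N, G) = -G/147 (r(N, G) = G*(-1/147) = -G/147)
1/(S(-57) + r(20, -233)) = 1/((-15 - 1*(-57)) - 1/147*(-233)) = 1/((-15 + 57) + 233/147) = 1/(42 + 233/147) = 1/(6407/147) = 147/6407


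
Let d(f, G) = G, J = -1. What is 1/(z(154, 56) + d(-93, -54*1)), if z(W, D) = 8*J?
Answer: -1/62 ≈ -0.016129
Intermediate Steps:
z(W, D) = -8 (z(W, D) = 8*(-1) = -8)
1/(z(154, 56) + d(-93, -54*1)) = 1/(-8 - 54*1) = 1/(-8 - 54) = 1/(-62) = -1/62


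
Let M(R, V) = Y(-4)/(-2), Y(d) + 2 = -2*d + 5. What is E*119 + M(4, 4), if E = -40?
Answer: -9531/2 ≈ -4765.5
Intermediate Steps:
Y(d) = 3 - 2*d (Y(d) = -2 + (-2*d + 5) = -2 + (5 - 2*d) = 3 - 2*d)
M(R, V) = -11/2 (M(R, V) = (3 - 2*(-4))/(-2) = (3 + 8)*(-½) = 11*(-½) = -11/2)
E*119 + M(4, 4) = -40*119 - 11/2 = -4760 - 11/2 = -9531/2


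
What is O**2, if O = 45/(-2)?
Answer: 2025/4 ≈ 506.25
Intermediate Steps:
O = -45/2 (O = -1/2*45 = -45/2 ≈ -22.500)
O**2 = (-45/2)**2 = 2025/4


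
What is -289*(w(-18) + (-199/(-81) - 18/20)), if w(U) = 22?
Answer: -5514409/810 ≈ -6807.9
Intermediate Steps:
-289*(w(-18) + (-199/(-81) - 18/20)) = -289*(22 + (-199/(-81) - 18/20)) = -289*(22 + (-199*(-1/81) - 18*1/20)) = -289*(22 + (199/81 - 9/10)) = -289*(22 + 1261/810) = -289*19081/810 = -5514409/810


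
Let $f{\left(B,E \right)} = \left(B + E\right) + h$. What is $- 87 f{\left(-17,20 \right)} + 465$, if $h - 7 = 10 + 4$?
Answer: $-1623$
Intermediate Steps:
$h = 21$ ($h = 7 + \left(10 + 4\right) = 7 + 14 = 21$)
$f{\left(B,E \right)} = 21 + B + E$ ($f{\left(B,E \right)} = \left(B + E\right) + 21 = 21 + B + E$)
$- 87 f{\left(-17,20 \right)} + 465 = - 87 \left(21 - 17 + 20\right) + 465 = \left(-87\right) 24 + 465 = -2088 + 465 = -1623$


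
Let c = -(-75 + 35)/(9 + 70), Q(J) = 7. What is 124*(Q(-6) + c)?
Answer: 73532/79 ≈ 930.79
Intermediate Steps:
c = 40/79 (c = -(-40)/79 = -1*(-40/79) = 40/79 ≈ 0.50633)
124*(Q(-6) + c) = 124*(7 + 40/79) = 124*(593/79) = 73532/79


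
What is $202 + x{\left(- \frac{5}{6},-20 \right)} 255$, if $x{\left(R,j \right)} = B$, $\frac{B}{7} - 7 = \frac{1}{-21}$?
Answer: $12612$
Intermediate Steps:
$B = \frac{146}{3}$ ($B = 49 + \frac{7}{-21} = 49 + 7 \left(- \frac{1}{21}\right) = 49 - \frac{1}{3} = \frac{146}{3} \approx 48.667$)
$x{\left(R,j \right)} = \frac{146}{3}$
$202 + x{\left(- \frac{5}{6},-20 \right)} 255 = 202 + \frac{146}{3} \cdot 255 = 202 + 12410 = 12612$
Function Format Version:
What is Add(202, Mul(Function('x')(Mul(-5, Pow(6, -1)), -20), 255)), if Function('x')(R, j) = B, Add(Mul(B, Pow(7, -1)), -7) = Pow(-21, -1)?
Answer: 12612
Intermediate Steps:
B = Rational(146, 3) (B = Add(49, Mul(7, Pow(-21, -1))) = Add(49, Mul(7, Rational(-1, 21))) = Add(49, Rational(-1, 3)) = Rational(146, 3) ≈ 48.667)
Function('x')(R, j) = Rational(146, 3)
Add(202, Mul(Function('x')(Mul(-5, Pow(6, -1)), -20), 255)) = Add(202, Mul(Rational(146, 3), 255)) = Add(202, 12410) = 12612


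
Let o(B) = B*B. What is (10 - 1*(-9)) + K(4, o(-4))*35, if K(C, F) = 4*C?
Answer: 579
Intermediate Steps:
o(B) = B²
(10 - 1*(-9)) + K(4, o(-4))*35 = (10 - 1*(-9)) + (4*4)*35 = (10 + 9) + 16*35 = 19 + 560 = 579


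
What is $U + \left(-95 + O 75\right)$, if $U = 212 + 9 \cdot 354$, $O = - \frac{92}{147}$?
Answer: $\frac{159547}{49} \approx 3256.1$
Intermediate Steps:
$O = - \frac{92}{147}$ ($O = \left(-92\right) \frac{1}{147} = - \frac{92}{147} \approx -0.62585$)
$U = 3398$ ($U = 212 + 3186 = 3398$)
$U + \left(-95 + O 75\right) = 3398 - \frac{6955}{49} = \frac{159547}{49}$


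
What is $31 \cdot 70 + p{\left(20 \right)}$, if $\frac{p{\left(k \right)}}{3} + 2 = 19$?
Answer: $2221$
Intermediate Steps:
$p{\left(k \right)} = 51$ ($p{\left(k \right)} = -6 + 3 \cdot 19 = -6 + 57 = 51$)
$31 \cdot 70 + p{\left(20 \right)} = 31 \cdot 70 + 51 = 2170 + 51 = 2221$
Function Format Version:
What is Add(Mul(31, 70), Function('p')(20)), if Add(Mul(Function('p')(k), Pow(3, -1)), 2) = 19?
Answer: 2221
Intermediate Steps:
Function('p')(k) = 51 (Function('p')(k) = Add(-6, Mul(3, 19)) = Add(-6, 57) = 51)
Add(Mul(31, 70), Function('p')(20)) = Add(Mul(31, 70), 51) = Add(2170, 51) = 2221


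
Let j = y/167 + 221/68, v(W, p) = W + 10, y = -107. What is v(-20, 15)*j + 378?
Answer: 117537/334 ≈ 351.91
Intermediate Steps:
v(W, p) = 10 + W
j = 1743/668 (j = -107/167 + 221/68 = -107*1/167 + 221*(1/68) = -107/167 + 13/4 = 1743/668 ≈ 2.6093)
v(-20, 15)*j + 378 = (10 - 20)*(1743/668) + 378 = -10*1743/668 + 378 = -8715/334 + 378 = 117537/334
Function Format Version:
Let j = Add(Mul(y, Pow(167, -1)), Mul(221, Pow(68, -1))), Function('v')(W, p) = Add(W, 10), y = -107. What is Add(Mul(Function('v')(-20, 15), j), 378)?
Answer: Rational(117537, 334) ≈ 351.91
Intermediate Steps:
Function('v')(W, p) = Add(10, W)
j = Rational(1743, 668) (j = Add(Mul(-107, Pow(167, -1)), Mul(221, Pow(68, -1))) = Add(Mul(-107, Rational(1, 167)), Mul(221, Rational(1, 68))) = Add(Rational(-107, 167), Rational(13, 4)) = Rational(1743, 668) ≈ 2.6093)
Add(Mul(Function('v')(-20, 15), j), 378) = Add(Mul(Add(10, -20), Rational(1743, 668)), 378) = Add(Mul(-10, Rational(1743, 668)), 378) = Add(Rational(-8715, 334), 378) = Rational(117537, 334)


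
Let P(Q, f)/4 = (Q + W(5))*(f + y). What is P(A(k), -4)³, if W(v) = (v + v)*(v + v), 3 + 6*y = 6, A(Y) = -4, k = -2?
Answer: -2427715584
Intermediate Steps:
y = ½ (y = -½ + (⅙)*6 = -½ + 1 = ½ ≈ 0.50000)
W(v) = 4*v² (W(v) = (2*v)*(2*v) = 4*v²)
P(Q, f) = 4*(½ + f)*(100 + Q) (P(Q, f) = 4*((Q + 4*5²)*(f + ½)) = 4*((Q + 4*25)*(½ + f)) = 4*((Q + 100)*(½ + f)) = 4*((100 + Q)*(½ + f)) = 4*((½ + f)*(100 + Q)) = 4*(½ + f)*(100 + Q))
P(A(k), -4)³ = (200 + 2*(-4) + 400*(-4) + 4*(-4)*(-4))³ = (200 - 8 - 1600 + 64)³ = (-1344)³ = -2427715584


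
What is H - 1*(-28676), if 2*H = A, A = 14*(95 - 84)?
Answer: 28753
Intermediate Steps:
A = 154 (A = 14*11 = 154)
H = 77 (H = (½)*154 = 77)
H - 1*(-28676) = 77 - 1*(-28676) = 77 + 28676 = 28753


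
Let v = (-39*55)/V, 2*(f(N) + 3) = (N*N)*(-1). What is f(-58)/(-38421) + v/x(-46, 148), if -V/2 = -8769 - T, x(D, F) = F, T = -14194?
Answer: 557637209/12339288360 ≈ 0.045192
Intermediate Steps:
V = -10850 (V = -2*(-8769 - 1*(-14194)) = -2*(-8769 + 14194) = -2*5425 = -10850)
f(N) = -3 - N**2/2 (f(N) = -3 + ((N*N)*(-1))/2 = -3 + (N**2*(-1))/2 = -3 + (-N**2)/2 = -3 - N**2/2)
v = 429/2170 (v = -39*55/(-10850) = -2145*(-1/10850) = 429/2170 ≈ 0.19770)
f(-58)/(-38421) + v/x(-46, 148) = (-3 - 1/2*(-58)**2)/(-38421) + (429/2170)/148 = (-3 - 1/2*3364)*(-1/38421) + (429/2170)*(1/148) = (-3 - 1682)*(-1/38421) + 429/321160 = -1685*(-1/38421) + 429/321160 = 1685/38421 + 429/321160 = 557637209/12339288360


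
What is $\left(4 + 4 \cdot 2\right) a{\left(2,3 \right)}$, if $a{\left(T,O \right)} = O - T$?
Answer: $12$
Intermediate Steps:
$\left(4 + 4 \cdot 2\right) a{\left(2,3 \right)} = \left(4 + 4 \cdot 2\right) \left(3 - 2\right) = \left(4 + 8\right) \left(3 - 2\right) = 12 \cdot 1 = 12$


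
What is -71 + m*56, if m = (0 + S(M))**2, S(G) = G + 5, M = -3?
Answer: 153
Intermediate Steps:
S(G) = 5 + G
m = 4 (m = (0 + (5 - 3))**2 = (0 + 2)**2 = 2**2 = 4)
-71 + m*56 = -71 + 4*56 = -71 + 224 = 153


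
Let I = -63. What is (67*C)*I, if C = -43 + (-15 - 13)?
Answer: 299691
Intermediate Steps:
C = -71 (C = -43 - 28 = -71)
(67*C)*I = (67*(-71))*(-63) = -4757*(-63) = 299691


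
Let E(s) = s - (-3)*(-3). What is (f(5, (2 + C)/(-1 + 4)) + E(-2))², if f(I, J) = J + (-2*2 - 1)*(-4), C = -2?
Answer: 81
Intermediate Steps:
E(s) = -9 + s (E(s) = s - 1*9 = s - 9 = -9 + s)
f(I, J) = 20 + J (f(I, J) = J + (-4 - 1)*(-4) = J - 5*(-4) = J + 20 = 20 + J)
(f(5, (2 + C)/(-1 + 4)) + E(-2))² = ((20 + (2 - 2)/(-1 + 4)) + (-9 - 2))² = ((20 + 0/3) - 11)² = ((20 + 0*(⅓)) - 11)² = ((20 + 0) - 11)² = (20 - 11)² = 9² = 81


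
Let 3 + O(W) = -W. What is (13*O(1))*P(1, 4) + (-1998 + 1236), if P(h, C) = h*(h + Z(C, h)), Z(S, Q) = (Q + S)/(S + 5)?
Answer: -7586/9 ≈ -842.89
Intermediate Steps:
O(W) = -3 - W
Z(S, Q) = (Q + S)/(5 + S)
P(h, C) = h*(h + (C + h)/(5 + C)) (P(h, C) = h*(h + (h + C)/(5 + C)) = h*(h + (C + h)/(5 + C)))
(13*O(1))*P(1, 4) + (-1998 + 1236) = (13*(-3 - 1*1))*(1*(4 + 1 + 1*(5 + 4))/(5 + 4)) + (-1998 + 1236) = (13*(-3 - 1))*(1*(4 + 1 + 1*9)/9) - 762 = (13*(-4))*(1*(⅑)*(4 + 1 + 9)) - 762 = -52*14/9 - 762 = -728/9 - 762 = -7586/9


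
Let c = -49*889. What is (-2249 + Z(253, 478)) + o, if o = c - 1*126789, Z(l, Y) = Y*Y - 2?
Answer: 55883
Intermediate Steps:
c = -43561
Z(l, Y) = -2 + Y**2 (Z(l, Y) = Y**2 - 2 = -2 + Y**2)
o = -170350 (o = -43561 - 1*126789 = -43561 - 126789 = -170350)
(-2249 + Z(253, 478)) + o = (-2249 + (-2 + 478**2)) - 170350 = (-2249 + (-2 + 228484)) - 170350 = (-2249 + 228482) - 170350 = 226233 - 170350 = 55883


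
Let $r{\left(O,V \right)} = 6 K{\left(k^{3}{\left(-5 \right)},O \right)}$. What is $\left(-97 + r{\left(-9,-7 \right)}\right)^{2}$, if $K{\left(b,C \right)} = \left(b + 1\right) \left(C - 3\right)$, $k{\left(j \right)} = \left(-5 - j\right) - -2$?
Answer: $555025$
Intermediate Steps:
$k{\left(j \right)} = -3 - j$ ($k{\left(j \right)} = \left(-5 - j\right) + 2 = -3 - j$)
$K{\left(b,C \right)} = \left(1 + b\right) \left(-3 + C\right)$
$r{\left(O,V \right)} = -162 + 54 O$ ($r{\left(O,V \right)} = 6 \left(-3 + O - 3 \left(-3 - -5\right)^{3} + O \left(-3 - -5\right)^{3}\right) = 6 \left(-3 + O - 3 \left(-3 + 5\right)^{3} + O \left(-3 + 5\right)^{3}\right) = 6 \left(-3 + O - 3 \cdot 2^{3} + O 2^{3}\right) = 6 \left(-3 + O - 24 + O 8\right) = 6 \left(-3 + O - 24 + 8 O\right) = 6 \left(-27 + 9 O\right) = -162 + 54 O$)
$\left(-97 + r{\left(-9,-7 \right)}\right)^{2} = \left(-97 + \left(-162 + 54 \left(-9\right)\right)\right)^{2} = \left(-97 - 648\right)^{2} = \left(-745\right)^{2} = 555025$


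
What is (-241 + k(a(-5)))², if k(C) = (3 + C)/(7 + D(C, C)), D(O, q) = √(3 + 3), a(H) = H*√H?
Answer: (1684 + 241*√6 + 5*I*√5)²/(7 + √6)² ≈ 57927.0 + 569.54*I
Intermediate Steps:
a(H) = H^(3/2)
D(O, q) = √6
k(C) = (3 + C)/(7 + √6)
(-241 + k(a(-5)))² = (-241 + (3 + (-5)^(3/2))/(7 + √6))² = (-241 + (3 - 5*I*√5)/(7 + √6))²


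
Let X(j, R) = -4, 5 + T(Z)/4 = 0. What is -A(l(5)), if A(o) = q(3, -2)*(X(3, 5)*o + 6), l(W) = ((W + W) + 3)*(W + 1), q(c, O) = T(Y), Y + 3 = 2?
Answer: -6120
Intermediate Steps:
Y = -1 (Y = -3 + 2 = -1)
T(Z) = -20 (T(Z) = -20 + 4*0 = -20 + 0 = -20)
q(c, O) = -20
l(W) = (1 + W)*(3 + 2*W) (l(W) = (2*W + 3)*(1 + W) = (3 + 2*W)*(1 + W) = (1 + W)*(3 + 2*W))
A(o) = -120 + 80*o (A(o) = -20*(-4*o + 6) = -20*(6 - 4*o) = -120 + 80*o)
-A(l(5)) = -(-120 + 80*(3 + 2*5² + 5*5)) = -(-120 + 80*(3 + 2*25 + 25)) = -(-120 + 80*(3 + 50 + 25)) = -(-120 + 80*78) = -(-120 + 6240) = -1*6120 = -6120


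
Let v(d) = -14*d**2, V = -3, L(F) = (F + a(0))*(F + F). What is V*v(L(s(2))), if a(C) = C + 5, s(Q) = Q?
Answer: 32928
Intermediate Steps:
a(C) = 5 + C
L(F) = 2*F*(5 + F) (L(F) = (F + (5 + 0))*(F + F) = (F + 5)*(2*F) = (5 + F)*(2*F) = 2*F*(5 + F))
V*v(L(s(2))) = -(-42)*(2*2*(5 + 2))**2 = -(-42)*(2*2*7)**2 = -(-42)*28**2 = -(-42)*784 = -3*(-10976) = 32928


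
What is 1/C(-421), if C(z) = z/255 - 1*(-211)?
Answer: 255/53384 ≈ 0.0047767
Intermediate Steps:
C(z) = 211 + z/255 (C(z) = z*(1/255) + 211 = z/255 + 211 = 211 + z/255)
1/C(-421) = 1/(211 + (1/255)*(-421)) = 1/(211 - 421/255) = 1/(53384/255) = 255/53384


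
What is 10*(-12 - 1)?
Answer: -130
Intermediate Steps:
10*(-12 - 1) = 10*(-13) = -130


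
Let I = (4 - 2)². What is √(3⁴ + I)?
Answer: √85 ≈ 9.2195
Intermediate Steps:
I = 4 (I = 2² = 4)
√(3⁴ + I) = √(3⁴ + 4) = √(81 + 4) = √85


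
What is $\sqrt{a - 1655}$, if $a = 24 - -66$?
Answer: $i \sqrt{1565} \approx 39.56 i$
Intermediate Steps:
$a = 90$ ($a = 24 + 66 = 90$)
$\sqrt{a - 1655} = \sqrt{90 - 1655} = \sqrt{-1565} = i \sqrt{1565}$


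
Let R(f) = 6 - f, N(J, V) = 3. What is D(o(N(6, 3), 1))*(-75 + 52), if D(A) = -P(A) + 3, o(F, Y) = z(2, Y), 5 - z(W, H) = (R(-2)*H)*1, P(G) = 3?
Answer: 0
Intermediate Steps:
z(W, H) = 5 - 8*H (z(W, H) = 5 - (6 - 1*(-2))*H = 5 - (6 + 2)*H = 5 - 8*H)
o(F, Y) = 5 - 8*Y
D(A) = 0 (D(A) = -1*3 + 3 = -3 + 3 = 0)
D(o(N(6, 3), 1))*(-75 + 52) = 0*(-75 + 52) = 0*(-23) = 0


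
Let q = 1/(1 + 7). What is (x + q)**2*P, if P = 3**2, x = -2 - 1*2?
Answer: 8649/64 ≈ 135.14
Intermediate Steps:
q = 1/8 ≈ 0.12500
x = -4 (x = -2 - 2 = -4)
P = 9
(x + q)**2*P = (-4 + 1/8)**2*9 = (-31/8)**2*9 = (961/64)*9 = 8649/64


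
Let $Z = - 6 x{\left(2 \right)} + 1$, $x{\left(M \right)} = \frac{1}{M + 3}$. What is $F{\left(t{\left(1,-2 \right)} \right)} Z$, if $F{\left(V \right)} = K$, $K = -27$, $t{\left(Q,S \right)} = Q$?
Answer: $\frac{27}{5} \approx 5.4$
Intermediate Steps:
$x{\left(M \right)} = \frac{1}{3 + M}$
$F{\left(V \right)} = -27$
$Z = - \frac{1}{5}$ ($Z = - \frac{6}{3 + 2} + 1 = - \frac{6}{5} + 1 = - \frac{1}{5} \approx -0.2$)
$F{\left(t{\left(1,-2 \right)} \right)} Z = \left(-27\right) \left(- \frac{1}{5}\right) = \frac{27}{5}$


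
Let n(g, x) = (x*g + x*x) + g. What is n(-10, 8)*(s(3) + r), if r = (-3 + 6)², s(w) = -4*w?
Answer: 78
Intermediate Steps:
n(g, x) = g + x² + g*x (n(g, x) = (g*x + x²) + g = (x² + g*x) + g = g + x² + g*x)
r = 9 (r = 3² = 9)
n(-10, 8)*(s(3) + r) = (-10 + 8² - 10*8)*(-4*3 + 9) = (-10 + 64 - 80)*(-12 + 9) = -26*(-3) = 78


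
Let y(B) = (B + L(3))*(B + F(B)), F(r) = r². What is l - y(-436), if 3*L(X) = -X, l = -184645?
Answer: 82696775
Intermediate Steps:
L(X) = -X/3 (L(X) = (-X)/3 = -X/3)
y(B) = (-1 + B)*(B + B²) (y(B) = (B - ⅓*3)*(B + B²) = (B - 1)*(B + B²) = (-1 + B)*(B + B²))
l - y(-436) = -184645 - ((-436)³ - 1*(-436)) = -184645 - (-82881856 + 436) = -184645 - 1*(-82881420) = -184645 + 82881420 = 82696775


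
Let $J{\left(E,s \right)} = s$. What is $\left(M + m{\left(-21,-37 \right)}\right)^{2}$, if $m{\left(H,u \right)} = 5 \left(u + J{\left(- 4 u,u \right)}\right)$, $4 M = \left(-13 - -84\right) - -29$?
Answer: $119025$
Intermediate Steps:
$M = 25$ ($M = \frac{\left(-13 - -84\right) - -29}{4} = \frac{\left(-13 + 84\right) + 29}{4} = \frac{71 + 29}{4} = \frac{1}{4} \cdot 100 = 25$)
$m{\left(H,u \right)} = 10 u$ ($m{\left(H,u \right)} = 5 \left(u + u\right) = 5 \cdot 2 u = 10 u$)
$\left(M + m{\left(-21,-37 \right)}\right)^{2} = \left(25 + 10 \left(-37\right)\right)^{2} = \left(25 - 370\right)^{2} = \left(-345\right)^{2} = 119025$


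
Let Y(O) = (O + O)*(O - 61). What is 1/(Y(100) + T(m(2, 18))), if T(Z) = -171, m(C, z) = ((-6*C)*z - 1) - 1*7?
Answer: 1/7629 ≈ 0.00013108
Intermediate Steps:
m(C, z) = -8 - 6*C*z (m(C, z) = (-6*C*z - 1) - 7 = (-1 - 6*C*z) - 7 = -8 - 6*C*z)
Y(O) = 2*O*(-61 + O) (Y(O) = (2*O)*(-61 + O) = 2*O*(-61 + O))
1/(Y(100) + T(m(2, 18))) = 1/(2*100*(-61 + 100) - 171) = 1/(2*100*39 - 171) = 1/(7800 - 171) = 1/7629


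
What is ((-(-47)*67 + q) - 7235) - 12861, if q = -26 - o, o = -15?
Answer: -16958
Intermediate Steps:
q = -11 (q = -26 - 1*(-15) = -26 + 15 = -11)
((-(-47)*67 + q) - 7235) - 12861 = ((-(-47)*67 - 11) - 7235) - 12861 = ((-47*(-67) - 11) - 7235) - 12861 = ((3149 - 11) - 7235) - 12861 = (3138 - 7235) - 12861 = -4097 - 12861 = -16958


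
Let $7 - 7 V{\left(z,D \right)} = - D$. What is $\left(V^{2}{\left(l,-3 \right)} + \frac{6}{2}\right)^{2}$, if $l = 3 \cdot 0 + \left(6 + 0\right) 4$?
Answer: $\frac{26569}{2401} \approx 11.066$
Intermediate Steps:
$l = 24$ ($l = 0 + 6 \cdot 4 = 0 + 24 = 24$)
$V{\left(z,D \right)} = 1 + \frac{D}{7}$ ($V{\left(z,D \right)} = 1 - \frac{\left(-1\right) D}{7} = 1 + \frac{D}{7}$)
$\left(V^{2}{\left(l,-3 \right)} + \frac{6}{2}\right)^{2} = \left(\left(1 + \frac{1}{7} \left(-3\right)\right)^{2} + \frac{6}{2}\right)^{2} = \left(\left(1 - \frac{3}{7}\right)^{2} + 6 \cdot \frac{1}{2}\right)^{2} = \left(\left(\frac{4}{7}\right)^{2} + 3\right)^{2} = \left(\frac{16}{49} + 3\right)^{2} = \left(\frac{163}{49}\right)^{2} = \frac{26569}{2401}$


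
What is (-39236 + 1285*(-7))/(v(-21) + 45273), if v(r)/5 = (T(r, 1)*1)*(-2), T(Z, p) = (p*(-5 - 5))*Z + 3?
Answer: -16077/14381 ≈ -1.1179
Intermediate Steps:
T(Z, p) = 3 - 10*Z*p (T(Z, p) = (p*(-10))*Z + 3 = (-10*p)*Z + 3 = -10*Z*p + 3 = 3 - 10*Z*p)
v(r) = -30 + 100*r (v(r) = 5*(((3 - 10*r*1)*1)*(-2)) = 5*(((3 - 10*r)*1)*(-2)) = 5*((3 - 10*r)*(-2)) = 5*(-6 + 20*r) = -30 + 100*r)
(-39236 + 1285*(-7))/(v(-21) + 45273) = (-39236 + 1285*(-7))/((-30 + 100*(-21)) + 45273) = (-39236 - 8995)/((-30 - 2100) + 45273) = -48231/(-2130 + 45273) = -48231/43143 = -48231*1/43143 = -16077/14381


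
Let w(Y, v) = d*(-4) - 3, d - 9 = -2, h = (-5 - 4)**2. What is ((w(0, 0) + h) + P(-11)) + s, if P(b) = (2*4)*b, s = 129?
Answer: 91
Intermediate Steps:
h = 81 (h = (-9)**2 = 81)
d = 7 (d = 9 - 2 = 7)
w(Y, v) = -31 (w(Y, v) = 7*(-4) - 3 = -28 - 3 = -31)
P(b) = 8*b
((w(0, 0) + h) + P(-11)) + s = ((-31 + 81) + 8*(-11)) + 129 = (50 - 88) + 129 = -38 + 129 = 91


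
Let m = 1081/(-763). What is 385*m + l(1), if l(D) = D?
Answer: -59346/109 ≈ -544.46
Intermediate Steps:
m = -1081/763 (m = 1081*(-1/763) = -1081/763 ≈ -1.4168)
385*m + l(1) = 385*(-1081/763) + 1 = -59455/109 + 1 = -59346/109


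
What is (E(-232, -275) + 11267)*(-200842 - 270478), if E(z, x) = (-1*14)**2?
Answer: -5402741160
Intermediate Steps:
E(z, x) = 196 (E(z, x) = (-14)**2 = 196)
(E(-232, -275) + 11267)*(-200842 - 270478) = (196 + 11267)*(-200842 - 270478) = 11463*(-471320) = -5402741160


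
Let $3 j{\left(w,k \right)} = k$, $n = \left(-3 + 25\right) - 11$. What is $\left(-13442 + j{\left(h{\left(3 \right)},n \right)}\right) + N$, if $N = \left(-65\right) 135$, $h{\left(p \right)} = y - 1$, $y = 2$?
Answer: $- \frac{66640}{3} \approx -22213.0$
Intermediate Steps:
$h{\left(p \right)} = 1$ ($h{\left(p \right)} = 2 - 1 = 1$)
$n = 11$ ($n = 22 - 11 = 11$)
$N = -8775$
$j{\left(w,k \right)} = \frac{k}{3}$
$\left(-13442 + j{\left(h{\left(3 \right)},n \right)}\right) + N = \left(-13442 + \frac{1}{3} \cdot 11\right) - 8775 = \left(-13442 + \frac{11}{3}\right) - 8775 = - \frac{40315}{3} - 8775 = - \frac{66640}{3}$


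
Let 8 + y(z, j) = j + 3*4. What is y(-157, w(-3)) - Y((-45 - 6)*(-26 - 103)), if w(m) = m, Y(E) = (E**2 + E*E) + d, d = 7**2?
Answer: -86566530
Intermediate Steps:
d = 49
Y(E) = 49 + 2*E**2 (Y(E) = (E**2 + E*E) + 49 = (E**2 + E**2) + 49 = 2*E**2 + 49 = 49 + 2*E**2)
y(z, j) = 4 + j (y(z, j) = -8 + (j + 3*4) = -8 + (j + 12) = -8 + (12 + j) = 4 + j)
y(-157, w(-3)) - Y((-45 - 6)*(-26 - 103)) = (4 - 3) - (49 + 2*((-45 - 6)*(-26 - 103))**2) = 1 - (49 + 2*(-51*(-129))**2) = 1 - (49 + 2*6579**2) = 1 - (49 + 2*43283241) = 1 - (49 + 86566482) = 1 - 1*86566531 = 1 - 86566531 = -86566530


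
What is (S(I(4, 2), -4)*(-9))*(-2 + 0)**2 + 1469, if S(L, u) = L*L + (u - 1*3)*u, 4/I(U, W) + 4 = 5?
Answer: -115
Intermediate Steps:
I(U, W) = 4 (I(U, W) = 4/(-4 + 5) = 4/1 = 4*1 = 4)
S(L, u) = L**2 + u*(-3 + u) (S(L, u) = L**2 + (u - 3)*u = L**2 + (-3 + u)*u = L**2 + u*(-3 + u))
(S(I(4, 2), -4)*(-9))*(-2 + 0)**2 + 1469 = ((4**2 + (-4)**2 - 3*(-4))*(-9))*(-2 + 0)**2 + 1469 = ((16 + 16 + 12)*(-9))*(-2)**2 + 1469 = (44*(-9))*4 + 1469 = -396*4 + 1469 = -1584 + 1469 = -115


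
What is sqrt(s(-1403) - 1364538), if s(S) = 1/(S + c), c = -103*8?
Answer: I*sqrt(6767465784829)/2227 ≈ 1168.1*I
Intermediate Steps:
c = -824
s(S) = 1/(-824 + S) (s(S) = 1/(S - 824) = 1/(-824 + S))
sqrt(s(-1403) - 1364538) = sqrt(1/(-824 - 1403) - 1364538) = sqrt(1/(-2227) - 1364538) = sqrt(-1/2227 - 1364538) = sqrt(-3038826127/2227) = I*sqrt(6767465784829)/2227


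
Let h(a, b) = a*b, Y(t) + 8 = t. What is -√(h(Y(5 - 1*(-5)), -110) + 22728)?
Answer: -2*√5627 ≈ -150.03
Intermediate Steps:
Y(t) = -8 + t
-√(h(Y(5 - 1*(-5)), -110) + 22728) = -√((-8 + (5 - 1*(-5)))*(-110) + 22728) = -√((-8 + (5 + 5))*(-110) + 22728) = -√((-8 + 10)*(-110) + 22728) = -√(2*(-110) + 22728) = -√(-220 + 22728) = -√22508 = -2*√5627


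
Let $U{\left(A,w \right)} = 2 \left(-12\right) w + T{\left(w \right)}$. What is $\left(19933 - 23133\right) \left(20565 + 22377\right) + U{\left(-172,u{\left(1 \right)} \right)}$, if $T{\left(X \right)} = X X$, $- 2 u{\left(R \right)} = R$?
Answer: $- \frac{549657551}{4} \approx -1.3741 \cdot 10^{8}$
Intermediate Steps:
$u{\left(R \right)} = - \frac{R}{2}$
$T{\left(X \right)} = X^{2}$
$U{\left(A,w \right)} = w^{2} - 24 w$ ($U{\left(A,w \right)} = 2 \left(-12\right) w + w^{2} = - 24 w + w^{2} = w^{2} - 24 w$)
$\left(19933 - 23133\right) \left(20565 + 22377\right) + U{\left(-172,u{\left(1 \right)} \right)} = \left(19933 - 23133\right) \left(20565 + 22377\right) + \left(- \frac{1}{2}\right) 1 \left(-24 - \frac{1}{2}\right) = \left(-3200\right) 42942 - \frac{-24 - \frac{1}{2}}{2} = -137414400 - - \frac{49}{4} = -137414400 + \frac{49}{4} = - \frac{549657551}{4}$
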